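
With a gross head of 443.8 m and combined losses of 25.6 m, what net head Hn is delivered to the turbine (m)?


Hn = 443.8 - 25.6 = 418.2000 m


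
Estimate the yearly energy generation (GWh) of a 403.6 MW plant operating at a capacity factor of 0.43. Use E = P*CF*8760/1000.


E = 403.6 * 0.43 * 8760 / 1000 = 1520.2805 GWh


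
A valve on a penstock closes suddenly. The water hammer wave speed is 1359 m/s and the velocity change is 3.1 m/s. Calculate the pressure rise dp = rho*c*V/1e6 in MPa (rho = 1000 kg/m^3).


dp = 1000 * 1359 * 3.1 / 1e6 = 4.2129 MPa


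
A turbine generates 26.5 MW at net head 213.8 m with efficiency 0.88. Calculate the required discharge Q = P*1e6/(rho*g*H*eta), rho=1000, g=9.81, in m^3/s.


Q = 26.5 * 1e6 / (1000 * 9.81 * 213.8 * 0.88) = 14.3578 m^3/s


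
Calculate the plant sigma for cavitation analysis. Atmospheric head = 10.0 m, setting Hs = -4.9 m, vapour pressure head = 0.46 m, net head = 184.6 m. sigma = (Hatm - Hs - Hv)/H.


sigma = (10.0 - (-4.9) - 0.46) / 184.6 = 0.0782


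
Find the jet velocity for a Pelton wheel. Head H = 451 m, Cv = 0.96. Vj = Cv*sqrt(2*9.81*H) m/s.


Vj = 0.96 * sqrt(2*9.81*451) = 90.3044 m/s


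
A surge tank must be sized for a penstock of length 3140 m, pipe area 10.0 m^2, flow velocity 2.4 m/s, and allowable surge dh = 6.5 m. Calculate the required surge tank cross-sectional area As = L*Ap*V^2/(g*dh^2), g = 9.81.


As = 3140 * 10.0 * 2.4^2 / (9.81 * 6.5^2) = 436.3715 m^2


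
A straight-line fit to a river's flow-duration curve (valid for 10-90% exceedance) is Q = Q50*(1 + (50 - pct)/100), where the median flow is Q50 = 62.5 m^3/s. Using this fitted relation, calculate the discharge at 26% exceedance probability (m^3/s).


Q = 62.5 * (1 + (50 - 26)/100) = 77.5000 m^3/s


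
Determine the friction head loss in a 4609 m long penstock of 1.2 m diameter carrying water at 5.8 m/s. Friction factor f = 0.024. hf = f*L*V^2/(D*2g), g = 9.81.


hf = 0.024 * 4609 * 5.8^2 / (1.2 * 2 * 9.81) = 158.0497 m


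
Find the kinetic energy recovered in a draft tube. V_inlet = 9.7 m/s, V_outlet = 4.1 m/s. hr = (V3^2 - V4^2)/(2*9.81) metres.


hr = (9.7^2 - 4.1^2) / (2*9.81) = 3.9388 m


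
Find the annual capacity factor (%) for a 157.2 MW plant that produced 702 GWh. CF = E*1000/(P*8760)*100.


CF = 702 * 1000 / (157.2 * 8760) * 100 = 50.9777 %


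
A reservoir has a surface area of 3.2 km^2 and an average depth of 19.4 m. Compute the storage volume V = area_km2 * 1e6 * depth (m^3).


V = 3.2 * 1e6 * 19.4 = 6.2080e+07 m^3


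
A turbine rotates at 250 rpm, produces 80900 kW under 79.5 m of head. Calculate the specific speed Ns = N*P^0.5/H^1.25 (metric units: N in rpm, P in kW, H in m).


Ns = 250 * 80900^0.5 / 79.5^1.25 = 299.5404


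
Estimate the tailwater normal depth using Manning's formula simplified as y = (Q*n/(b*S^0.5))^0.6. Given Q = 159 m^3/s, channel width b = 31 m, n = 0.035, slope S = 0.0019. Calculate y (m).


y = (159 * 0.035 / (31 * 0.0019^0.5))^0.6 = 2.3380 m


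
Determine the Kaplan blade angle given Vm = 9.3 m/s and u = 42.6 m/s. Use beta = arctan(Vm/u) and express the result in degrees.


beta = arctan(9.3 / 42.6) = 12.3150 degrees


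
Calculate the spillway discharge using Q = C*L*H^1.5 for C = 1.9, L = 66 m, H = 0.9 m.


Q = 1.9 * 66 * 0.9^1.5 = 107.0684 m^3/s


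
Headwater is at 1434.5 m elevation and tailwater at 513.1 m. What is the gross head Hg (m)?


Hg = 1434.5 - 513.1 = 921.4000 m


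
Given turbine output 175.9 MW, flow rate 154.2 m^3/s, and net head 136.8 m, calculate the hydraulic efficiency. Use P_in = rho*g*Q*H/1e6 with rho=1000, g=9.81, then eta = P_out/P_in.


P_in = 1000 * 9.81 * 154.2 * 136.8 / 1e6 = 206.9376 MW
eta = 175.9 / 206.9376 = 0.8500


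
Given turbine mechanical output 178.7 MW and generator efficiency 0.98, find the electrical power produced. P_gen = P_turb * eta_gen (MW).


P_gen = 178.7 * 0.98 = 175.1260 MW


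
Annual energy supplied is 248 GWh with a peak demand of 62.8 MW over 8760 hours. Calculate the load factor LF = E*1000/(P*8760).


LF = 248 * 1000 / (62.8 * 8760) = 0.4508


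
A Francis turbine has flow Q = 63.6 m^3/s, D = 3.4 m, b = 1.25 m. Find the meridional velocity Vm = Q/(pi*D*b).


Vm = 63.6 / (pi * 3.4 * 1.25) = 4.7634 m/s


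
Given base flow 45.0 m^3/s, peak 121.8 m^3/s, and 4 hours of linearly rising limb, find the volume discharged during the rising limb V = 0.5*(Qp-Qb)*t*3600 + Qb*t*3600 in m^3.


V = 0.5*(121.8 - 45.0)*4*3600 + 45.0*4*3600 = 1.2010e+06 m^3


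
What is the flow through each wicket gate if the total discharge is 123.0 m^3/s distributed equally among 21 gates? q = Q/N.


q = 123.0 / 21 = 5.8571 m^3/s


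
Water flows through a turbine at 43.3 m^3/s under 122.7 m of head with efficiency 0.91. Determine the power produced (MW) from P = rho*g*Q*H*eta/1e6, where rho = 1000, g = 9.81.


P = 1000 * 9.81 * 43.3 * 122.7 * 0.91 / 1e6 = 47.4289 MW


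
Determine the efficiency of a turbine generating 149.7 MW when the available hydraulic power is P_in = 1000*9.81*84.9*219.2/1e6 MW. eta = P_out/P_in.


P_in = 1000 * 9.81 * 84.9 * 219.2 / 1e6 = 182.5649 MW
eta = 149.7 / 182.5649 = 0.8200


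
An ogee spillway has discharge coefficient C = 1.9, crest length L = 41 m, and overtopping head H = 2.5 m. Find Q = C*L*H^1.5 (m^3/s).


Q = 1.9 * 41 * 2.5^1.5 = 307.9268 m^3/s


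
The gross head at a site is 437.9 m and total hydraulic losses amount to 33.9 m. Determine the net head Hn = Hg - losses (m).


Hn = 437.9 - 33.9 = 404.0000 m


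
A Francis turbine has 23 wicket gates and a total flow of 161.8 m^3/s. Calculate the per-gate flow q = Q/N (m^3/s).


q = 161.8 / 23 = 7.0348 m^3/s


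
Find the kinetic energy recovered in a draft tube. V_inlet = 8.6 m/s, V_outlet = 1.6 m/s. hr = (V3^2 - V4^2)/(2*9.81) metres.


hr = (8.6^2 - 1.6^2) / (2*9.81) = 3.6391 m


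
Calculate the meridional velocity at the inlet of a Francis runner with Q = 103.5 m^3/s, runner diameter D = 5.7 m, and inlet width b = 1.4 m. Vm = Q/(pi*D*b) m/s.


Vm = 103.5 / (pi * 5.7 * 1.4) = 4.1285 m/s


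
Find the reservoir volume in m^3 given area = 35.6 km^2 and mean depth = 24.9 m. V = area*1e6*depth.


V = 35.6 * 1e6 * 24.9 = 8.8644e+08 m^3


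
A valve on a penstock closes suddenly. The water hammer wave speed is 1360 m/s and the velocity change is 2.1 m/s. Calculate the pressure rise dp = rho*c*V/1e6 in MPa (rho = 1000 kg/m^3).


dp = 1000 * 1360 * 2.1 / 1e6 = 2.8560 MPa


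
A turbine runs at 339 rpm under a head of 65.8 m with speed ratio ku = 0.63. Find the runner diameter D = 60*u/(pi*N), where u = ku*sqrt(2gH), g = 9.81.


u = 0.63 * sqrt(2*9.81*65.8) = 22.6362 m/s
D = 60 * 22.6362 / (pi * 339) = 1.2753 m


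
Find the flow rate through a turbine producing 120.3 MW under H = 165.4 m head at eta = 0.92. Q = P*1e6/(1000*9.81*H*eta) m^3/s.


Q = 120.3 * 1e6 / (1000 * 9.81 * 165.4 * 0.92) = 80.5885 m^3/s


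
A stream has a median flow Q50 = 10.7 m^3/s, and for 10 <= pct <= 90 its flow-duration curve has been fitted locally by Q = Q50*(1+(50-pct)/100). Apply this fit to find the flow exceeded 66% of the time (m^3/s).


Q = 10.7 * (1 + (50 - 66)/100) = 8.9880 m^3/s


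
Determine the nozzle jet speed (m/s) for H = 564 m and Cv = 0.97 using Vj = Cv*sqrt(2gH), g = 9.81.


Vj = 0.97 * sqrt(2*9.81*564) = 102.0377 m/s


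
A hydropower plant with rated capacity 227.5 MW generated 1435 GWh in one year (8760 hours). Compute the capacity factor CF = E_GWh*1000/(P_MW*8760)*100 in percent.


CF = 1435 * 1000 / (227.5 * 8760) * 100 = 72.0056 %


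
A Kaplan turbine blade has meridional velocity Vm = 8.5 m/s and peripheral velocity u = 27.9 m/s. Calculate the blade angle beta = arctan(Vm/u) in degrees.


beta = arctan(8.5 / 27.9) = 16.9439 degrees


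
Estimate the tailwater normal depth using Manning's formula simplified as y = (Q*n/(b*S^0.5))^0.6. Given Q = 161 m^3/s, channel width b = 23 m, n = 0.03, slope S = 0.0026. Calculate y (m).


y = (161 * 0.03 / (23 * 0.0026^0.5))^0.6 = 2.3380 m


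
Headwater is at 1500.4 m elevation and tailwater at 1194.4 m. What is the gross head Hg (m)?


Hg = 1500.4 - 1194.4 = 306.0000 m


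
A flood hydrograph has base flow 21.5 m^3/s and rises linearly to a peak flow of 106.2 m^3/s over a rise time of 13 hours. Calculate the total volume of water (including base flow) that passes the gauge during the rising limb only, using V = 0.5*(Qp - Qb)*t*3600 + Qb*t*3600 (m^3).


V = 0.5*(106.2 - 21.5)*13*3600 + 21.5*13*3600 = 2.9882e+06 m^3


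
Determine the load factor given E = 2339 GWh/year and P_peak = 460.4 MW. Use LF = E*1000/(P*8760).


LF = 2339 * 1000 / (460.4 * 8760) = 0.5800


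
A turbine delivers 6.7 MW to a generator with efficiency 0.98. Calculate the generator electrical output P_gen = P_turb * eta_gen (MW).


P_gen = 6.7 * 0.98 = 6.5660 MW


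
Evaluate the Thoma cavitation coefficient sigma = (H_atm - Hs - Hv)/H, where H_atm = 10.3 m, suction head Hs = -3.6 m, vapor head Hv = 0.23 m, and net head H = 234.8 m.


sigma = (10.3 - (-3.6) - 0.23) / 234.8 = 0.0582


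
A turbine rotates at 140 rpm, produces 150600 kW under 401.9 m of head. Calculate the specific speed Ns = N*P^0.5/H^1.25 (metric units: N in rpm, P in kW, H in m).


Ns = 140 * 150600^0.5 / 401.9^1.25 = 30.1921


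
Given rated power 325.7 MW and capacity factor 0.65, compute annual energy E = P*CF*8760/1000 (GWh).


E = 325.7 * 0.65 * 8760 / 1000 = 1854.5358 GWh


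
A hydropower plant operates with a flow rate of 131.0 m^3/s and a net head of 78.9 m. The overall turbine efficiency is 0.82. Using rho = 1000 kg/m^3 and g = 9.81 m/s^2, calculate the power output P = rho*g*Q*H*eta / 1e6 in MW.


P = 1000 * 9.81 * 131.0 * 78.9 * 0.82 / 1e6 = 83.1440 MW


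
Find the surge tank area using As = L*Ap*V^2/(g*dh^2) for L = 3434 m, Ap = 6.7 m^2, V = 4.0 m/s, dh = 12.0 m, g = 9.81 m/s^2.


As = 3434 * 6.7 * 4.0^2 / (9.81 * 12.0^2) = 260.5935 m^2


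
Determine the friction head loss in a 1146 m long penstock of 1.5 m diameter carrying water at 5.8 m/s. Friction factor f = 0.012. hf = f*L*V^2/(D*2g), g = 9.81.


hf = 0.012 * 1146 * 5.8^2 / (1.5 * 2 * 9.81) = 15.7192 m


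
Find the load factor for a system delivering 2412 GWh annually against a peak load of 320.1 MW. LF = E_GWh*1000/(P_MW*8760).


LF = 2412 * 1000 / (320.1 * 8760) = 0.8602


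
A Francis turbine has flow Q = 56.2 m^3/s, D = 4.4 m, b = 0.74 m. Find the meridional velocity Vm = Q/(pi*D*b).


Vm = 56.2 / (pi * 4.4 * 0.74) = 5.4942 m/s


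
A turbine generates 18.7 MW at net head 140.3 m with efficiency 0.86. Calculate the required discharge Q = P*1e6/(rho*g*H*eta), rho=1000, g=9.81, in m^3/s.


Q = 18.7 * 1e6 / (1000 * 9.81 * 140.3 * 0.86) = 15.7985 m^3/s


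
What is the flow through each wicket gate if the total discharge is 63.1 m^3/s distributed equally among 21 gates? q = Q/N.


q = 63.1 / 21 = 3.0048 m^3/s


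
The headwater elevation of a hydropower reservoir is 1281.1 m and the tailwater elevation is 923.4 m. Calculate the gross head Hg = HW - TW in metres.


Hg = 1281.1 - 923.4 = 357.7000 m


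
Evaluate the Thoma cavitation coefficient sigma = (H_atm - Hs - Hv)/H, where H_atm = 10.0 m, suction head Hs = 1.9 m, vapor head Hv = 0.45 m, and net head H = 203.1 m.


sigma = (10.0 - 1.9 - 0.45) / 203.1 = 0.0377


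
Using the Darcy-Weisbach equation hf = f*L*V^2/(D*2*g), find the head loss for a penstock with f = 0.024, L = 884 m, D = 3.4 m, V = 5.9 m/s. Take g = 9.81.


hf = 0.024 * 884 * 5.9^2 / (3.4 * 2 * 9.81) = 11.0711 m


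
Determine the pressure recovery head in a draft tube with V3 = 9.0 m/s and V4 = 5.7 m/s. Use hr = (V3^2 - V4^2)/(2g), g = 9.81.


hr = (9.0^2 - 5.7^2) / (2*9.81) = 2.4725 m


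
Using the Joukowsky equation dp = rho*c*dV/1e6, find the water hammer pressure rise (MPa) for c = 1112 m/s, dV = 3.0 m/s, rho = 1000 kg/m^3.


dp = 1000 * 1112 * 3.0 / 1e6 = 3.3360 MPa


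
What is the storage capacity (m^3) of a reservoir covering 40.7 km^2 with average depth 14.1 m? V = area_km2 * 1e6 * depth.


V = 40.7 * 1e6 * 14.1 = 5.7387e+08 m^3


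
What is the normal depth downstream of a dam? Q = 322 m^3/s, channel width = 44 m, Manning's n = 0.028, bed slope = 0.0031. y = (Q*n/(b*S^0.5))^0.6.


y = (322 * 0.028 / (44 * 0.0031^0.5))^0.6 = 2.1854 m


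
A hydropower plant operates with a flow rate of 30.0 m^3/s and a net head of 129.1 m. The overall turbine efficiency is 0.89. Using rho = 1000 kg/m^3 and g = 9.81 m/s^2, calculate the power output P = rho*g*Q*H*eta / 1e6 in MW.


P = 1000 * 9.81 * 30.0 * 129.1 * 0.89 / 1e6 = 33.8148 MW


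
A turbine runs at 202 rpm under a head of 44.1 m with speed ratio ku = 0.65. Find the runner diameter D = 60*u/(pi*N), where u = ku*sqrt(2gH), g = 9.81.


u = 0.65 * sqrt(2*9.81*44.1) = 19.1197 m/s
D = 60 * 19.1197 / (pi * 202) = 1.8077 m


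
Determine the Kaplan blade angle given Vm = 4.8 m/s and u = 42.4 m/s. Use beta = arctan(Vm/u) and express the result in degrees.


beta = arctan(4.8 / 42.4) = 6.4588 degrees


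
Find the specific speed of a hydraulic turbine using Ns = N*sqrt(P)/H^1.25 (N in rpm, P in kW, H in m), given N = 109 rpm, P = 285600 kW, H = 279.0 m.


Ns = 109 * 285600^0.5 / 279.0^1.25 = 51.0858


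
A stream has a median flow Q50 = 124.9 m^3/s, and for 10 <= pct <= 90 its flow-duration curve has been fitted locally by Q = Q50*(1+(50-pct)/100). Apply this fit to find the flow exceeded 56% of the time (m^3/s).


Q = 124.9 * (1 + (50 - 56)/100) = 117.4060 m^3/s


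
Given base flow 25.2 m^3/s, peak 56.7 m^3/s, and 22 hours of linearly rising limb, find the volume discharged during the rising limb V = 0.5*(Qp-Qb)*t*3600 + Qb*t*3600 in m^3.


V = 0.5*(56.7 - 25.2)*22*3600 + 25.2*22*3600 = 3.2432e+06 m^3


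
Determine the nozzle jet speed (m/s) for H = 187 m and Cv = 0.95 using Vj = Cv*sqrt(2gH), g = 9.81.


Vj = 0.95 * sqrt(2*9.81*187) = 57.5432 m/s


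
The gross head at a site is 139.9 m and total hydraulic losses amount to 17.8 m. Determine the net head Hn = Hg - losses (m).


Hn = 139.9 - 17.8 = 122.1000 m


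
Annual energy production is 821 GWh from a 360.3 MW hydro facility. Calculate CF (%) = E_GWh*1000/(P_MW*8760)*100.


CF = 821 * 1000 / (360.3 * 8760) * 100 = 26.0121 %


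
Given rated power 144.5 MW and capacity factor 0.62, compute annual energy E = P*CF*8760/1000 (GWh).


E = 144.5 * 0.62 * 8760 / 1000 = 784.8084 GWh


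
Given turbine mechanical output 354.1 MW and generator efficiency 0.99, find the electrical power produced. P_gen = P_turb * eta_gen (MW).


P_gen = 354.1 * 0.99 = 350.5590 MW


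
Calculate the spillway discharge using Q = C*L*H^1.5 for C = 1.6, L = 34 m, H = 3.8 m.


Q = 1.6 * 34 * 3.8^1.5 = 402.9715 m^3/s


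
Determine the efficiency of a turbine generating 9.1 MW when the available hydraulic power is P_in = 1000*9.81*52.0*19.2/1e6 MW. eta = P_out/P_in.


P_in = 1000 * 9.81 * 52.0 * 19.2 / 1e6 = 9.7943 MW
eta = 9.1 / 9.7943 = 0.9291


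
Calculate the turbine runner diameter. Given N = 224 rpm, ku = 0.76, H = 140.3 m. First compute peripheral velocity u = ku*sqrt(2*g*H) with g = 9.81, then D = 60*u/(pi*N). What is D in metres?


u = 0.76 * sqrt(2*9.81*140.3) = 39.8742 m/s
D = 60 * 39.8742 / (pi * 224) = 3.3997 m


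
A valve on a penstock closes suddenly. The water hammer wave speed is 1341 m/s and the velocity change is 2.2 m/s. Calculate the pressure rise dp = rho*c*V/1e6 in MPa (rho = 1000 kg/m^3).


dp = 1000 * 1341 * 2.2 / 1e6 = 2.9502 MPa


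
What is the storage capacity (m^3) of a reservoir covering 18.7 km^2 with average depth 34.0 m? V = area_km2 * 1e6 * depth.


V = 18.7 * 1e6 * 34.0 = 6.3580e+08 m^3


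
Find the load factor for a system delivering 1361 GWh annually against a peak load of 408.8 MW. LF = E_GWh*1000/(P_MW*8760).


LF = 1361 * 1000 / (408.8 * 8760) = 0.3801


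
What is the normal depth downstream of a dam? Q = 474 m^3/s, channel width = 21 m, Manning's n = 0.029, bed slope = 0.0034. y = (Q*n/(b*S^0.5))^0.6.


y = (474 * 0.029 / (21 * 0.0034^0.5))^0.6 = 4.2671 m


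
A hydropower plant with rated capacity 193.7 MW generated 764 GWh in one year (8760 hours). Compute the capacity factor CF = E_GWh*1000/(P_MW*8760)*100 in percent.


CF = 764 * 1000 / (193.7 * 8760) * 100 = 45.0256 %


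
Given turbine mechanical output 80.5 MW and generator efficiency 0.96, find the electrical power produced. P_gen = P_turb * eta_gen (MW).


P_gen = 80.5 * 0.96 = 77.2800 MW


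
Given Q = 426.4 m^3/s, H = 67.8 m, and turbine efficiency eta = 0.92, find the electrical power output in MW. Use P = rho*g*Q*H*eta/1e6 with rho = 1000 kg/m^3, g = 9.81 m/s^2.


P = 1000 * 9.81 * 426.4 * 67.8 * 0.92 / 1e6 = 260.9178 MW


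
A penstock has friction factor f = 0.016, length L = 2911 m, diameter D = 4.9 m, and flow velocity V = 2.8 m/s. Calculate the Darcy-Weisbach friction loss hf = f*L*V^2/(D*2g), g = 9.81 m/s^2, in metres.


hf = 0.016 * 2911 * 2.8^2 / (4.9 * 2 * 9.81) = 3.7982 m


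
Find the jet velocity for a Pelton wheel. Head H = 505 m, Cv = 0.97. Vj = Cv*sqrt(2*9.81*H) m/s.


Vj = 0.97 * sqrt(2*9.81*505) = 96.5533 m/s


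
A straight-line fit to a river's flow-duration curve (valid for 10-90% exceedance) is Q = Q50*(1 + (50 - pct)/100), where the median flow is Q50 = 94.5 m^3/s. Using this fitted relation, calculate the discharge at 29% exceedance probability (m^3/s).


Q = 94.5 * (1 + (50 - 29)/100) = 114.3450 m^3/s


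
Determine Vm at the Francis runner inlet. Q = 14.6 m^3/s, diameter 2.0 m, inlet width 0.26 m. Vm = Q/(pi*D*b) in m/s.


Vm = 14.6 / (pi * 2.0 * 0.26) = 8.9372 m/s


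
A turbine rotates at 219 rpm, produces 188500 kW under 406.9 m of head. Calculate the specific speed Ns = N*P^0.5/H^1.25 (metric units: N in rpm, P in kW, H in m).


Ns = 219 * 188500^0.5 / 406.9^1.25 = 52.0284


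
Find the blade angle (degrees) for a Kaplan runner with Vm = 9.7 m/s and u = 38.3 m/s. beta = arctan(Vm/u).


beta = arctan(9.7 / 38.3) = 14.2121 degrees


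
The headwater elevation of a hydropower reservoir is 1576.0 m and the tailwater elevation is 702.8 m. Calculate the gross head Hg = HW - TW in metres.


Hg = 1576.0 - 702.8 = 873.2000 m


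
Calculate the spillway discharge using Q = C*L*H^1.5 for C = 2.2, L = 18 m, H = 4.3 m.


Q = 2.2 * 18 * 4.3^1.5 = 353.1001 m^3/s


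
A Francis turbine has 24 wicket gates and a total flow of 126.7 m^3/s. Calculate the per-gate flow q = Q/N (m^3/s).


q = 126.7 / 24 = 5.2792 m^3/s


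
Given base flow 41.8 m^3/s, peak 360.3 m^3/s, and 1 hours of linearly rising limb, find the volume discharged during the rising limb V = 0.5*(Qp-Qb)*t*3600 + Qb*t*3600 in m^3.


V = 0.5*(360.3 - 41.8)*1*3600 + 41.8*1*3600 = 723780.0000 m^3


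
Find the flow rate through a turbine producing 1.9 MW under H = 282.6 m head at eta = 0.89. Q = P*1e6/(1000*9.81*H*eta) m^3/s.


Q = 1.9 * 1e6 / (1000 * 9.81 * 282.6 * 0.89) = 0.7701 m^3/s


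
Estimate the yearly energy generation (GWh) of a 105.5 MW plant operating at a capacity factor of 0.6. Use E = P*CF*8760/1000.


E = 105.5 * 0.6 * 8760 / 1000 = 554.5080 GWh


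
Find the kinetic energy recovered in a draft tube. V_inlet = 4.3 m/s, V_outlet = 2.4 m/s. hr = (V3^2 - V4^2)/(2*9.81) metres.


hr = (4.3^2 - 2.4^2) / (2*9.81) = 0.6488 m


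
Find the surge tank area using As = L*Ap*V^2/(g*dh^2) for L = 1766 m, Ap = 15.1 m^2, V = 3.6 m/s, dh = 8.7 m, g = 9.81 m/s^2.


As = 1766 * 15.1 * 3.6^2 / (9.81 * 8.7^2) = 465.4415 m^2


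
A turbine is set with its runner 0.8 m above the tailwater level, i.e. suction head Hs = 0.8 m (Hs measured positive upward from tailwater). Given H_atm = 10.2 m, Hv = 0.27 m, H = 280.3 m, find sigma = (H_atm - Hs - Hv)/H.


sigma = (10.2 - 0.8 - 0.27) / 280.3 = 0.0326


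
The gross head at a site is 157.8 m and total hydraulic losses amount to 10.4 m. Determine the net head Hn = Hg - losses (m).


Hn = 157.8 - 10.4 = 147.4000 m


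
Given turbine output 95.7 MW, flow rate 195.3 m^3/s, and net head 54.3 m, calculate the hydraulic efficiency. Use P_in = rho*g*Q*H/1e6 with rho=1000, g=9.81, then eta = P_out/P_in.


P_in = 1000 * 9.81 * 195.3 * 54.3 / 1e6 = 104.0330 MW
eta = 95.7 / 104.0330 = 0.9199


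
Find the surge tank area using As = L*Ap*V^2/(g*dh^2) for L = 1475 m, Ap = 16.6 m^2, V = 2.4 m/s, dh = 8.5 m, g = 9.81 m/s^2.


As = 1475 * 16.6 * 2.4^2 / (9.81 * 8.5^2) = 198.9829 m^2


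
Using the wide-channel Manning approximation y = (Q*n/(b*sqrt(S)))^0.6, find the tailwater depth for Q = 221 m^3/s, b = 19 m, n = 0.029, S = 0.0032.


y = (221 * 0.029 / (19 * 0.0032^0.5))^0.6 = 2.9193 m


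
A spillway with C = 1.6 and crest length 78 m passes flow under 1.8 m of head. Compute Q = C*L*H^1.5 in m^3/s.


Q = 1.6 * 78 * 1.8^1.5 = 301.3862 m^3/s


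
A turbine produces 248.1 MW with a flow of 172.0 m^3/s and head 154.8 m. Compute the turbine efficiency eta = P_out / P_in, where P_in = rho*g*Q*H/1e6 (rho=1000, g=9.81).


P_in = 1000 * 9.81 * 172.0 * 154.8 / 1e6 = 261.1971 MW
eta = 248.1 / 261.1971 = 0.9499


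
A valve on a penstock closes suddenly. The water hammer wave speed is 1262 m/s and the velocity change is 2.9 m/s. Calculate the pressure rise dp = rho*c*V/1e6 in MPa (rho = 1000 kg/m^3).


dp = 1000 * 1262 * 2.9 / 1e6 = 3.6598 MPa


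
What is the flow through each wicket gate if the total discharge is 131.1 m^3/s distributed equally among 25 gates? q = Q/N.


q = 131.1 / 25 = 5.2440 m^3/s


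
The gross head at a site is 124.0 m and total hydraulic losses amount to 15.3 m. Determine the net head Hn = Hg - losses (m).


Hn = 124.0 - 15.3 = 108.7000 m


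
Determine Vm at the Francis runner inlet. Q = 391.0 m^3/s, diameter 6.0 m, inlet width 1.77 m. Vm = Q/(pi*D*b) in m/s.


Vm = 391.0 / (pi * 6.0 * 1.77) = 11.7193 m/s


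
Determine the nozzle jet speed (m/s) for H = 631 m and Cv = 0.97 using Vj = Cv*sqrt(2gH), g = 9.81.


Vj = 0.97 * sqrt(2*9.81*631) = 107.9284 m/s


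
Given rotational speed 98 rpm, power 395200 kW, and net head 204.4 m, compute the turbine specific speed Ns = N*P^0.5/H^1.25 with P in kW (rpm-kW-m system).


Ns = 98 * 395200^0.5 / 204.4^1.25 = 79.7138


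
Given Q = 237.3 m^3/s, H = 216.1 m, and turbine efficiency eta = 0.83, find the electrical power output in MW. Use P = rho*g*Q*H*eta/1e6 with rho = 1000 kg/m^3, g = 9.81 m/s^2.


P = 1000 * 9.81 * 237.3 * 216.1 * 0.83 / 1e6 = 417.5415 MW


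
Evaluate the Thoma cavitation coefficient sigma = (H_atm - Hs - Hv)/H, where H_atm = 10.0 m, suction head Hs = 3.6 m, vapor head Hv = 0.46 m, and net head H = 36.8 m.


sigma = (10.0 - 3.6 - 0.46) / 36.8 = 0.1614


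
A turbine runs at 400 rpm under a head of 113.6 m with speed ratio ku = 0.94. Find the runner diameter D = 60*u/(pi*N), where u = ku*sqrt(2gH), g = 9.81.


u = 0.94 * sqrt(2*9.81*113.6) = 44.3779 m/s
D = 60 * 44.3779 / (pi * 400) = 2.1189 m


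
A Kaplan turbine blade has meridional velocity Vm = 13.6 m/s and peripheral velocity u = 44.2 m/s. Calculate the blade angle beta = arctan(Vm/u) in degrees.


beta = arctan(13.6 / 44.2) = 17.1027 degrees


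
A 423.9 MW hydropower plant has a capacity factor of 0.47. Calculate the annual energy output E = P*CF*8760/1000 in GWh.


E = 423.9 * 0.47 * 8760 / 1000 = 1745.2811 GWh


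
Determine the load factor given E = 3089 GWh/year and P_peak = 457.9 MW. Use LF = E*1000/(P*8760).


LF = 3089 * 1000 / (457.9 * 8760) = 0.7701


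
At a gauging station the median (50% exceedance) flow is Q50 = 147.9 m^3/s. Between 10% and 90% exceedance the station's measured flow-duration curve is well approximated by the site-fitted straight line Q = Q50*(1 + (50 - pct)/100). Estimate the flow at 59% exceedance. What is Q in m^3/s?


Q = 147.9 * (1 + (50 - 59)/100) = 134.5890 m^3/s


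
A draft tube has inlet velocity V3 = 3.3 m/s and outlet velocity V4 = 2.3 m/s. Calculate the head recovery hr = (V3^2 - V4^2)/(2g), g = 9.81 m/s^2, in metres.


hr = (3.3^2 - 2.3^2) / (2*9.81) = 0.2854 m


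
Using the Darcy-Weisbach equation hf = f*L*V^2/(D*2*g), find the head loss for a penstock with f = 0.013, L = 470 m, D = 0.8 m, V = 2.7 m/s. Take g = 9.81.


hf = 0.013 * 470 * 2.7^2 / (0.8 * 2 * 9.81) = 2.8378 m


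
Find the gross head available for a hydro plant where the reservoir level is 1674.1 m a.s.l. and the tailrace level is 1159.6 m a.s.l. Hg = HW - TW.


Hg = 1674.1 - 1159.6 = 514.5000 m


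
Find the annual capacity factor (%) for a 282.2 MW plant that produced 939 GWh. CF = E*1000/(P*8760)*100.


CF = 939 * 1000 / (282.2 * 8760) * 100 = 37.9843 %


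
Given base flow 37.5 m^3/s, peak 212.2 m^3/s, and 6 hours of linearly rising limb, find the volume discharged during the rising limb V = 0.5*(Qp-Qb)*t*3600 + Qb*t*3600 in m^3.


V = 0.5*(212.2 - 37.5)*6*3600 + 37.5*6*3600 = 2.6968e+06 m^3


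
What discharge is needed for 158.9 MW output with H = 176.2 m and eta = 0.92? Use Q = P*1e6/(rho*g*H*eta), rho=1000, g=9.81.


Q = 158.9 * 1e6 / (1000 * 9.81 * 176.2 * 0.92) = 99.9220 m^3/s


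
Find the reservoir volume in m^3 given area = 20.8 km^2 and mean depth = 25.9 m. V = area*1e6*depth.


V = 20.8 * 1e6 * 25.9 = 5.3872e+08 m^3


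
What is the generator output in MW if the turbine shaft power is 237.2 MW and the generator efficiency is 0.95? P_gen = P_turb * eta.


P_gen = 237.2 * 0.95 = 225.3400 MW


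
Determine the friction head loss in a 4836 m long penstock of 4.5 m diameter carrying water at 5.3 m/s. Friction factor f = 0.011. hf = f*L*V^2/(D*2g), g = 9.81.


hf = 0.011 * 4836 * 5.3^2 / (4.5 * 2 * 9.81) = 16.9246 m


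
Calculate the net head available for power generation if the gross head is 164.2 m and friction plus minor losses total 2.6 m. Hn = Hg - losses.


Hn = 164.2 - 2.6 = 161.6000 m


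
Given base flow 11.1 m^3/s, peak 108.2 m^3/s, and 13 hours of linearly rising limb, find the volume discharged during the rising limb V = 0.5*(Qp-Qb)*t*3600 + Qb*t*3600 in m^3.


V = 0.5*(108.2 - 11.1)*13*3600 + 11.1*13*3600 = 2.7916e+06 m^3


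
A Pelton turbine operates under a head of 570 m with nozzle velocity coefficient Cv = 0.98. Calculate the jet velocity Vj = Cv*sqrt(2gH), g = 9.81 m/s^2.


Vj = 0.98 * sqrt(2*9.81*570) = 103.6366 m/s


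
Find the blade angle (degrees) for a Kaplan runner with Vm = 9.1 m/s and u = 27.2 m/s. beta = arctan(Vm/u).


beta = arctan(9.1 / 27.2) = 18.4981 degrees


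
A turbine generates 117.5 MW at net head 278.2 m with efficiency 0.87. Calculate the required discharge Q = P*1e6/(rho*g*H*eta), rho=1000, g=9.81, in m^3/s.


Q = 117.5 * 1e6 / (1000 * 9.81 * 278.2 * 0.87) = 49.4872 m^3/s


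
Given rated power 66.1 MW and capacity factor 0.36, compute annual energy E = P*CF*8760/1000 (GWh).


E = 66.1 * 0.36 * 8760 / 1000 = 208.4530 GWh


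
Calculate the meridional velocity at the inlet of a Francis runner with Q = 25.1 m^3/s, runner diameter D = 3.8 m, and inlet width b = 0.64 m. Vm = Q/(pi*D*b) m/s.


Vm = 25.1 / (pi * 3.8 * 0.64) = 3.2852 m/s


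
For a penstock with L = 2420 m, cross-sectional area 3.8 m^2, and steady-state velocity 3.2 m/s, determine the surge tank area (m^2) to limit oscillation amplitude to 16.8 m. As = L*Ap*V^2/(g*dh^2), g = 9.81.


As = 2420 * 3.8 * 3.2^2 / (9.81 * 16.8^2) = 34.0104 m^2


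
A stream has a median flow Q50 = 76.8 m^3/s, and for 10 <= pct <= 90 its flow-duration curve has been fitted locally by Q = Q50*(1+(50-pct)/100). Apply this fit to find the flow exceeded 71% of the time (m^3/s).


Q = 76.8 * (1 + (50 - 71)/100) = 60.6720 m^3/s


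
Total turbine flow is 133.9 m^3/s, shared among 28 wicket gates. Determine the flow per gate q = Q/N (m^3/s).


q = 133.9 / 28 = 4.7821 m^3/s


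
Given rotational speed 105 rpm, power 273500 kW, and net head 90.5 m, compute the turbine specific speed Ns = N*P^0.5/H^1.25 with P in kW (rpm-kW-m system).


Ns = 105 * 273500^0.5 / 90.5^1.25 = 196.7240


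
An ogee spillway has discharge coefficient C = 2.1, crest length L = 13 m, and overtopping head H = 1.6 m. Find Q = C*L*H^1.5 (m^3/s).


Q = 2.1 * 13 * 1.6^1.5 = 55.2513 m^3/s


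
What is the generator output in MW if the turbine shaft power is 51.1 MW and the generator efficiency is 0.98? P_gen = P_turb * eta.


P_gen = 51.1 * 0.98 = 50.0780 MW


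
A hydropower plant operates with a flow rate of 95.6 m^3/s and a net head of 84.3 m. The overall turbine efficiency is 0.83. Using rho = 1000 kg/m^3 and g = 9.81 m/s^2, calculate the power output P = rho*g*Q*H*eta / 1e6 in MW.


P = 1000 * 9.81 * 95.6 * 84.3 * 0.83 / 1e6 = 65.6194 MW


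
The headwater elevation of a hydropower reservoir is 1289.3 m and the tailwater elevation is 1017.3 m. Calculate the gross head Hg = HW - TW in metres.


Hg = 1289.3 - 1017.3 = 272.0000 m


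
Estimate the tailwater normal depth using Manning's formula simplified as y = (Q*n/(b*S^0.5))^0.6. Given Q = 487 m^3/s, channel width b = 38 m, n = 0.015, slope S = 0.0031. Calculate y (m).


y = (487 * 0.015 / (38 * 0.0031^0.5))^0.6 = 2.1033 m


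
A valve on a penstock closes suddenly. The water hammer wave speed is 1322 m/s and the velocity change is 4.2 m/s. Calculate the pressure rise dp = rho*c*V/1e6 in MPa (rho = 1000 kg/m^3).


dp = 1000 * 1322 * 4.2 / 1e6 = 5.5524 MPa


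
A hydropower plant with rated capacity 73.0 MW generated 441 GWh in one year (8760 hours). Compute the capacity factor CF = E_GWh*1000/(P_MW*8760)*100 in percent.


CF = 441 * 1000 / (73.0 * 8760) * 100 = 68.9623 %


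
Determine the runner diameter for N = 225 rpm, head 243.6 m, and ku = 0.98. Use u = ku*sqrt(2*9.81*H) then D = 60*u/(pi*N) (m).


u = 0.98 * sqrt(2*9.81*243.6) = 67.7508 m/s
D = 60 * 67.7508 / (pi * 225) = 5.7509 m


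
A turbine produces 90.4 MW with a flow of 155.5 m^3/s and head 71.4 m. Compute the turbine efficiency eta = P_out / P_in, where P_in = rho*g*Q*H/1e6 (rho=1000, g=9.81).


P_in = 1000 * 9.81 * 155.5 * 71.4 / 1e6 = 108.9175 MW
eta = 90.4 / 108.9175 = 0.8300


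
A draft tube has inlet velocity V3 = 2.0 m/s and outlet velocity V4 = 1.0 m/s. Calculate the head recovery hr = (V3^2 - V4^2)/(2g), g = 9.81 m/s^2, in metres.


hr = (2.0^2 - 1.0^2) / (2*9.81) = 0.1529 m


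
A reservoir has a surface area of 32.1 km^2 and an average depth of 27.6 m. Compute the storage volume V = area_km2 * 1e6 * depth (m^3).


V = 32.1 * 1e6 * 27.6 = 8.8596e+08 m^3


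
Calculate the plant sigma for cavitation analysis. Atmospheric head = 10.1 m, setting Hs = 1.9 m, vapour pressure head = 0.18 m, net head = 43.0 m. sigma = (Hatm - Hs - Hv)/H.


sigma = (10.1 - 1.9 - 0.18) / 43.0 = 0.1865


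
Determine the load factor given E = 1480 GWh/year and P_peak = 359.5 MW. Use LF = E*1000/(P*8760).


LF = 1480 * 1000 / (359.5 * 8760) = 0.4700


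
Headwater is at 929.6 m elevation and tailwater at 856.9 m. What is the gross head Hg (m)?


Hg = 929.6 - 856.9 = 72.7000 m


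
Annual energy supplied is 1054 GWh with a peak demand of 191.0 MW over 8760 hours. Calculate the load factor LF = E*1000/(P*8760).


LF = 1054 * 1000 / (191.0 * 8760) = 0.6299


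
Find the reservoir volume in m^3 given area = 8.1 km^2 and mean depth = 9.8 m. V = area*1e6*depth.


V = 8.1 * 1e6 * 9.8 = 7.9380e+07 m^3


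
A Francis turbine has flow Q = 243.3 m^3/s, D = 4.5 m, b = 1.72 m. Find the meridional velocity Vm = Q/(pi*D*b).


Vm = 243.3 / (pi * 4.5 * 1.72) = 10.0058 m/s


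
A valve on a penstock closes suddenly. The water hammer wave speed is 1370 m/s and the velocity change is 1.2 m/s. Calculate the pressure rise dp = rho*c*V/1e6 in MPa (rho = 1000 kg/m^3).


dp = 1000 * 1370 * 1.2 / 1e6 = 1.6440 MPa


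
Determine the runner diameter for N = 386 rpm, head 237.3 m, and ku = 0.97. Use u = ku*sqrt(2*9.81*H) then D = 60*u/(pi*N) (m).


u = 0.97 * sqrt(2*9.81*237.3) = 66.1866 m/s
D = 60 * 66.1866 / (pi * 386) = 3.2748 m


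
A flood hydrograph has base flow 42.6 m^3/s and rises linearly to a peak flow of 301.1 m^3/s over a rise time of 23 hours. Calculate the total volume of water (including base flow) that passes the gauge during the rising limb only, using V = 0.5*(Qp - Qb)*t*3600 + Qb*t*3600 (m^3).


V = 0.5*(301.1 - 42.6)*23*3600 + 42.6*23*3600 = 1.4229e+07 m^3


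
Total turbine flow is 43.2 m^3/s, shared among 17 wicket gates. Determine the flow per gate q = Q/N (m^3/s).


q = 43.2 / 17 = 2.5412 m^3/s


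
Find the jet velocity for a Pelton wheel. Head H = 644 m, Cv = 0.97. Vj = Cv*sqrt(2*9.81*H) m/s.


Vj = 0.97 * sqrt(2*9.81*644) = 109.0346 m/s


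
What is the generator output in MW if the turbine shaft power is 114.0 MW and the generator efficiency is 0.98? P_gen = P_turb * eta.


P_gen = 114.0 * 0.98 = 111.7200 MW


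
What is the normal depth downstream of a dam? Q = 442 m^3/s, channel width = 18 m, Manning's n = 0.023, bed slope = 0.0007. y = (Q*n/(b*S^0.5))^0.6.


y = (442 * 0.023 / (18 * 0.0007^0.5))^0.6 = 6.2748 m


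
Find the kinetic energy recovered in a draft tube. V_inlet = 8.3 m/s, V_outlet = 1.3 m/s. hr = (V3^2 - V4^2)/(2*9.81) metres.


hr = (8.3^2 - 1.3^2) / (2*9.81) = 3.4251 m


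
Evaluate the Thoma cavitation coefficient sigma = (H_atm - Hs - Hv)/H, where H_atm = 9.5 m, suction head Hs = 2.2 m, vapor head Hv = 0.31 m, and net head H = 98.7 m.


sigma = (9.5 - 2.2 - 0.31) / 98.7 = 0.0708


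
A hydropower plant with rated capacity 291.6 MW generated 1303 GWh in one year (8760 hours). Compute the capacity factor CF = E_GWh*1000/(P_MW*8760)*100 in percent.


CF = 1303 * 1000 / (291.6 * 8760) * 100 = 51.0097 %


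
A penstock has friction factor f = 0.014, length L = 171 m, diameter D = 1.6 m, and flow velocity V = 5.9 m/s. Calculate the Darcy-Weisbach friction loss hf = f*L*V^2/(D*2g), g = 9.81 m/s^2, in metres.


hf = 0.014 * 171 * 5.9^2 / (1.6 * 2 * 9.81) = 2.6547 m


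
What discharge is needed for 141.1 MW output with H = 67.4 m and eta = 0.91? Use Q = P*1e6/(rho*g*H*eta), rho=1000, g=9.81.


Q = 141.1 * 1e6 / (1000 * 9.81 * 67.4 * 0.91) = 234.5075 m^3/s


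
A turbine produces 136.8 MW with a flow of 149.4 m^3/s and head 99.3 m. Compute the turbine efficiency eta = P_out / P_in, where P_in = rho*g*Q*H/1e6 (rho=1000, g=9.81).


P_in = 1000 * 9.81 * 149.4 * 99.3 / 1e6 = 145.5355 MW
eta = 136.8 / 145.5355 = 0.9400


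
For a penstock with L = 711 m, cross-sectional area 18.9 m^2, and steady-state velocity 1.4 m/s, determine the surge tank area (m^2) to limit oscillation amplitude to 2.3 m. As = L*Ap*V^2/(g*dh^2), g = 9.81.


As = 711 * 18.9 * 1.4^2 / (9.81 * 2.3^2) = 507.5313 m^2


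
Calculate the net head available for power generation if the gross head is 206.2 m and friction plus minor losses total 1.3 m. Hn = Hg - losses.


Hn = 206.2 - 1.3 = 204.9000 m


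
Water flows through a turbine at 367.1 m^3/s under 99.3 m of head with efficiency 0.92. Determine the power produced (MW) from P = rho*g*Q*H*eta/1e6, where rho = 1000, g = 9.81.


P = 1000 * 9.81 * 367.1 * 99.3 * 0.92 / 1e6 = 328.9959 MW


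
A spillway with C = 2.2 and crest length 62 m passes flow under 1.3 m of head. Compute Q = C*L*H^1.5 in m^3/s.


Q = 2.2 * 62 * 1.3^1.5 = 202.1759 m^3/s


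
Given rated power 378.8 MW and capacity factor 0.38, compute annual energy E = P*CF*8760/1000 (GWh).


E = 378.8 * 0.38 * 8760 / 1000 = 1260.9494 GWh


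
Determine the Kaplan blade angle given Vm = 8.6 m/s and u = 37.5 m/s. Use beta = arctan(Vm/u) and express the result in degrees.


beta = arctan(8.6 / 37.5) = 12.9165 degrees


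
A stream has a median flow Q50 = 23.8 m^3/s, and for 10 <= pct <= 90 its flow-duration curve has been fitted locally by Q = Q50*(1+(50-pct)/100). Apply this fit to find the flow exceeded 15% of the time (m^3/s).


Q = 23.8 * (1 + (50 - 15)/100) = 32.1300 m^3/s


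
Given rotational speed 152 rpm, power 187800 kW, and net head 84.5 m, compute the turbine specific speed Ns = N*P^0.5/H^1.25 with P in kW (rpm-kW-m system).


Ns = 152 * 187800^0.5 / 84.5^1.25 = 257.1109


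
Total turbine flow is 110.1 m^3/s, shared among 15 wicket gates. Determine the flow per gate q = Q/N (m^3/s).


q = 110.1 / 15 = 7.3400 m^3/s


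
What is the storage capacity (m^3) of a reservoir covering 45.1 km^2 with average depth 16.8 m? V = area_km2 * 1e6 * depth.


V = 45.1 * 1e6 * 16.8 = 7.5768e+08 m^3


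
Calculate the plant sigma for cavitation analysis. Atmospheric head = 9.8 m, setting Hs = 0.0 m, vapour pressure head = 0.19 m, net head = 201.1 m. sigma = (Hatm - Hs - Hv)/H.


sigma = (9.8 - 0.0 - 0.19) / 201.1 = 0.0478


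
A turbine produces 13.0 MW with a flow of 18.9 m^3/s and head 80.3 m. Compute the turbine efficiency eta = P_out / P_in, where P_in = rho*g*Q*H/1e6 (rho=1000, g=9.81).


P_in = 1000 * 9.81 * 18.9 * 80.3 / 1e6 = 14.8883 MW
eta = 13.0 / 14.8883 = 0.8732


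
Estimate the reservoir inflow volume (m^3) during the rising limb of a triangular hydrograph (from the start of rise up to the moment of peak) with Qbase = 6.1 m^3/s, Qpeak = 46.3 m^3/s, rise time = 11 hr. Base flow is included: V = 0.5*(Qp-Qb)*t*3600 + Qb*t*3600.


V = 0.5*(46.3 - 6.1)*11*3600 + 6.1*11*3600 = 1.0375e+06 m^3


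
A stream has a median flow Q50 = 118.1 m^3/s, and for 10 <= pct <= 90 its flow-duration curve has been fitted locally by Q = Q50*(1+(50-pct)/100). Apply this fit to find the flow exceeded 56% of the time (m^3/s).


Q = 118.1 * (1 + (50 - 56)/100) = 111.0140 m^3/s


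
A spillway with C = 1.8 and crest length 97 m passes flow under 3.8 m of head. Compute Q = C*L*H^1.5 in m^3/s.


Q = 1.8 * 97 * 3.8^1.5 = 1293.3606 m^3/s


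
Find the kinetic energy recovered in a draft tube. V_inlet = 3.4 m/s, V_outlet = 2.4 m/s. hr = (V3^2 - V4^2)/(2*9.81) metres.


hr = (3.4^2 - 2.4^2) / (2*9.81) = 0.2956 m


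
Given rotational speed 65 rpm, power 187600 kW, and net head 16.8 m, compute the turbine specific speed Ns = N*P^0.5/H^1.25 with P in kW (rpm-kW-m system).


Ns = 65 * 187600^0.5 / 16.8^1.25 = 827.7385


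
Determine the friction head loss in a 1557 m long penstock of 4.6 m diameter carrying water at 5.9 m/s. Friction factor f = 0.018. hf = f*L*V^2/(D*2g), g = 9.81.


hf = 0.018 * 1557 * 5.9^2 / (4.6 * 2 * 9.81) = 10.8096 m


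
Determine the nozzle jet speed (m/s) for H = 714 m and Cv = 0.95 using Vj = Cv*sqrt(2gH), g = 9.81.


Vj = 0.95 * sqrt(2*9.81*714) = 112.4404 m/s


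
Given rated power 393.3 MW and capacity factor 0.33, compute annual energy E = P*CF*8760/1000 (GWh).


E = 393.3 * 0.33 * 8760 / 1000 = 1136.9516 GWh


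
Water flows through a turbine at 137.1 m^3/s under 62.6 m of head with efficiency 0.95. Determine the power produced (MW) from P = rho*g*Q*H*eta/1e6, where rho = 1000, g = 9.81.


P = 1000 * 9.81 * 137.1 * 62.6 * 0.95 / 1e6 = 79.9842 MW


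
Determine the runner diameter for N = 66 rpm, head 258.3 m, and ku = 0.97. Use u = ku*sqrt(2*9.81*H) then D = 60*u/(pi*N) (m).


u = 0.97 * sqrt(2*9.81*258.3) = 69.0531 m/s
D = 60 * 69.0531 / (pi * 66) = 19.9821 m


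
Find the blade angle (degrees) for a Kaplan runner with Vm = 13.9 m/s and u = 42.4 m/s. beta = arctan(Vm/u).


beta = arctan(13.9 / 42.4) = 18.1507 degrees


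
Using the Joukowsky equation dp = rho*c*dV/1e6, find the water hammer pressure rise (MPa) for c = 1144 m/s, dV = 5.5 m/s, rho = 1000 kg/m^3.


dp = 1000 * 1144 * 5.5 / 1e6 = 6.2920 MPa
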